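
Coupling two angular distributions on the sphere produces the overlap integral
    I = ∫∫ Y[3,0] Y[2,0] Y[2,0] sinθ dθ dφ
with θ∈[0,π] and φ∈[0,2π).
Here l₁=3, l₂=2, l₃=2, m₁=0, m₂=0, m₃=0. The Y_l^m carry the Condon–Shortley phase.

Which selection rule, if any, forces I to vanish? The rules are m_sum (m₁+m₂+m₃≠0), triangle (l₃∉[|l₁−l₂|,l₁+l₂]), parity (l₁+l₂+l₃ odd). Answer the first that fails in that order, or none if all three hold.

Σmᵢ = 0  ✓
l₃∈[|l₁−l₂|,l₁+l₂]=[1,5], have l₃=2  ✓
Σlᵢ = 7 ⇒ odd  ✗

parity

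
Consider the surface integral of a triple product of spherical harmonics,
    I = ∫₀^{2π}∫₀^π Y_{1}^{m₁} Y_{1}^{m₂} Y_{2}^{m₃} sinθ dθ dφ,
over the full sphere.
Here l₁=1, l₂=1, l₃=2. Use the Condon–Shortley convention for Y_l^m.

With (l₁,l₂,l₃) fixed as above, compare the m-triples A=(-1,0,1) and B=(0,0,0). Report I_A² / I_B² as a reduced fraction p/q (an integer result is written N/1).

3/4

Same 1,1,2: normalisation and zero-m 3j drop out of the ratio.
A: Δ: 0! 2! 2! / 5! → 1/30; sum: t=0:+1/2 = 1/2; 3j²(1 1 2; -1 0 1) = Δ·Π!·Σ² = 1/10  (sign -1)
B: Δ: 0! 2! 2! / 5! → 1/30; sum: t=0:+1/1 = 1/1; 3j²(1 1 2; 0 0 0) = Δ·Π!·Σ² = 2/15  (sign +1)
I_A²/I_B² = (1/10)/(2/15) = 3/4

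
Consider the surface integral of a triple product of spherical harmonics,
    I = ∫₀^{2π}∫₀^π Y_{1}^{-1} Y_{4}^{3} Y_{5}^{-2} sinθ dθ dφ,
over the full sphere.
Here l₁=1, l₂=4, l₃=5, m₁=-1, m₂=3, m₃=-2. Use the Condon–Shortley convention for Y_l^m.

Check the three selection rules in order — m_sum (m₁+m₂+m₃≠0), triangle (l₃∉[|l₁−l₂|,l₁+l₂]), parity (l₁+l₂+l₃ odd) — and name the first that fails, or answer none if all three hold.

Σmᵢ = 0  ✓
l₃∈[|l₁−l₂|,l₁+l₂]=[3,5], have l₃=5  ✓
Σlᵢ = 10 ⇒ even  ✓

none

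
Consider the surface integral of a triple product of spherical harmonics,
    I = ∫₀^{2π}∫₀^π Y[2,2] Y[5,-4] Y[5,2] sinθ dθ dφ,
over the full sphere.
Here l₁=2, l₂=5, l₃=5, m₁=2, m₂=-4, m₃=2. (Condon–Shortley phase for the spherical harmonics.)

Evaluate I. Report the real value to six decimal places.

Checks pass: Σm=0; 12 even; l₃=5∈[3,7].
(2·2+1)(2·5+1)(2·5+1) = 605
Δ: 2! 2! 8! / 13! → 1/38610
sum: t=0:+1/2880 t=1:−1/576 t=2:+1/2880 = -1/960
3j²(2 5 5; 0 0 0) = Δ·Π!·Σ² = 10/429  (sign +1)
sum: t=0:+1/20160 = 1/20160
3j²(2 5 5; 2 -4 2) = Δ·Π!·Σ² = 12/715  (sign -1)
combine: 4πI² = 605·10/429·12/715 = 40/169
take √, sign -1: I = -0.13724032

-0.137240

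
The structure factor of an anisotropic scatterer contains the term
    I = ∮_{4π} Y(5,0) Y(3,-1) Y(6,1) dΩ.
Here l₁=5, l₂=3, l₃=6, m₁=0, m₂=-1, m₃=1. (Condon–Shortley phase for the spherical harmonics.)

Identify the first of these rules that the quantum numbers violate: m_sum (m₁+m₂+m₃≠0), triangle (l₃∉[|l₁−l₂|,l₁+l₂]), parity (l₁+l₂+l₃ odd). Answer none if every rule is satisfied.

none

Σmᵢ = 0  ✓
l₃∈[|l₁−l₂|,l₁+l₂]=[2,8], have l₃=6  ✓
Σlᵢ = 14 ⇒ even  ✓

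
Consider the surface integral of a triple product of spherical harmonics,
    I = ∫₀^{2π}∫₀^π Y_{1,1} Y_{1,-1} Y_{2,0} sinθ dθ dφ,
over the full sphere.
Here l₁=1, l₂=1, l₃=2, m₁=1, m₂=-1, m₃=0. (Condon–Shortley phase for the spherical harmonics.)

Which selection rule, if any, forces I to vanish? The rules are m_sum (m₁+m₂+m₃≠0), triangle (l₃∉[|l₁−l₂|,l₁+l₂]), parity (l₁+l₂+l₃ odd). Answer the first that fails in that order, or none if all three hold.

none

m₁+m₂+m₃ = 1 − 1 + 0 = 0  ✓
triangle: |1−1|=0 ≤ l₃=2 ≤ 1+1=2  ✓
parity: l₁+l₂+l₃ = 4 is even  ✓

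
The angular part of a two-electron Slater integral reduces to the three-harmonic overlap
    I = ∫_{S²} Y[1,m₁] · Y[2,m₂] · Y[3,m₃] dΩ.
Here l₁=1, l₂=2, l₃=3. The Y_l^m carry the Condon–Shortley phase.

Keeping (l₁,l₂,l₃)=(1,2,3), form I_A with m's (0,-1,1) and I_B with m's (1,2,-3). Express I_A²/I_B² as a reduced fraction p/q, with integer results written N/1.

Shared (l₁,l₂,l₃)=(1,2,3): N and (l;000)² cancel in I_A²/I_B².
A: Δ = 0!·2!·4!/7! = 1/105; Racah Σ t=0..0: t=0:+1/6 = 1/6; ⇒ 3j(1 2 3; 0 -1 1)² = 8/105, sgn +1
B: Δ = 0!·2!·4!/7! = 1/105; Racah Σ t=0..0: t=0:+1/48 = 1/48; ⇒ 3j(1 2 3; 1 2 -3)² = 1/7, sgn +1
I_A²/I_B² = (8/105)/(1/7) = 8/15

8/15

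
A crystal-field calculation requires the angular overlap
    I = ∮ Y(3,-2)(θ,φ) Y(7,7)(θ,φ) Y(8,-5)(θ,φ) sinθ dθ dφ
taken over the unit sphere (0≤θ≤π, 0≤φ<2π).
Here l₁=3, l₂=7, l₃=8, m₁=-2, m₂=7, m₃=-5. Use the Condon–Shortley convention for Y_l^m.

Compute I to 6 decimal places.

Rules hold: Σm=0, L=18 even, 4≤8≤10.
N = 7·15·17 = 1785
Δ = 2!·4!·12!/19! = 1/5290740
Racah Σ t=0..2: t=0:+1/7257600 t=1:−1/2073600 t=2:+1/7257600 = -1/4838400
⇒ 3j(3 7 8; 0 0 0)² = 252/20995, sgn -1
Racah Σ t=2..2: t=2:+1/5748019200 = 1/5748019200
⇒ 3j(3 7 8; -2 7 -5)² = 13/5814, sgn -1
4πI² = N·(3j₀)²·(3jₘ)² = 294/6137
I = +1·√(0.0479061/4π) = 0.06174342

0.061743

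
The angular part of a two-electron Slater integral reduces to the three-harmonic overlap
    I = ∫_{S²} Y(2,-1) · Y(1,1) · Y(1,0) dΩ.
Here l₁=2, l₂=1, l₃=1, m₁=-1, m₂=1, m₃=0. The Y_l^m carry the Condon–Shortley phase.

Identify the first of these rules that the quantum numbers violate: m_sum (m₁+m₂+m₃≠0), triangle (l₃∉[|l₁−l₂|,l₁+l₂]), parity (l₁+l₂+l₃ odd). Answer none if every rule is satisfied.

none

Σmᵢ = 0  ✓
l₃∈[|l₁−l₂|,l₁+l₂]=[1,3], have l₃=1  ✓
Σlᵢ = 4 ⇒ even  ✓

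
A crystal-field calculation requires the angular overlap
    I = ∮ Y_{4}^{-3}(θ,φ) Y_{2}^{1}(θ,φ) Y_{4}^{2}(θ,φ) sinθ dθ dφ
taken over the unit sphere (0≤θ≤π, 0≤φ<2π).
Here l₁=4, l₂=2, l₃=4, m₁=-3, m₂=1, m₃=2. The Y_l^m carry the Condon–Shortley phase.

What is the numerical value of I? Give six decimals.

m-sum 0 ✓  L=10 even ✓  2≤4≤6 ✓
Π(2lᵢ+1) = 9×5×9 = 405
triangle coeff Δ(4,2,4) = 1/13860
Σ_t [0,2]: t=0:+1/192 t=1:−1/36 t=2:+1/192 = -5/288
(3j)²=20/693 [(4 2 4; 0 0 0)], sign=-1
Σ_t [1,2]: t=1:−1/1440 t=2:+1/240 = 1/288
(3j)²=5/132 [(4 2 4; -3 1 2)], sign=+1
⇒ 4πI² = 375/847
I = (-1)√(375/847/(4π)) = -0.18770204

-0.187702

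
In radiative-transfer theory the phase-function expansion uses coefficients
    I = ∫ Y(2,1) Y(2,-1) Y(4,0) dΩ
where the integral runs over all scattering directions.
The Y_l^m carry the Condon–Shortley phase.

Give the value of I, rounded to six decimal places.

m-sum 0 ✓  L=8 even ✓  0≤4≤4 ✓
Π(2lᵢ+1) = 5×5×9 = 225
triangle coeff Δ(2,2,4) = 1/630
Σ_t [0,0]: t=0:+1/16 = 1/16
(3j)²=2/35 [(2 2 4; 0 0 0)], sign=+1
Σ_t [0,0]: t=0:+1/36 = 1/36
(3j)²=8/315 [(2 2 4; 1 -1 0)], sign=+1
⇒ 4πI² = 16/49
I = (+1)√(16/49/(4π)) = 0.16119702

0.161197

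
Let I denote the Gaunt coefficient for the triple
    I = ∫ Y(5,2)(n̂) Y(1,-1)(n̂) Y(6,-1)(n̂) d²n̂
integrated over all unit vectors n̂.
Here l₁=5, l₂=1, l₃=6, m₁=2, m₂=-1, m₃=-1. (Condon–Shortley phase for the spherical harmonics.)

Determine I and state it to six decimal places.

Checks pass: Σm=0; 12 even; l₃=6∈[4,6].
(2·5+1)(2·1+1)(2·6+1) = 429
Δ: 0! 10! 2! / 13! → 1/858
sum: t=0:+1/14400 = 1/14400
3j²(5 1 6; 0 0 0) = Δ·Π!·Σ² = 6/143  (sign +1)
sum: t=0:+1/60480 = 1/60480
3j²(5 1 6; 2 -1 -1) = Δ·Π!·Σ² = 5/429  (sign -1)
combine: 4πI² = 429·6/143·5/429 = 30/143
take √, sign -1: I = -0.12920749

-0.129207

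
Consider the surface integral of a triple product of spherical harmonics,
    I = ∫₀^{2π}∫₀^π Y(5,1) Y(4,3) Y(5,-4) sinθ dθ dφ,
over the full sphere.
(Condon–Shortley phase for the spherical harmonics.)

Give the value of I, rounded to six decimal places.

m-sum 0 ✓  L=14 even ✓  1≤5≤9 ✓
Π(2lᵢ+1) = 11×9×11 = 1089
triangle coeff Δ(5,4,5) = 1/3153150
Σ_t [0,4]: t=0:+1/69120 t=1:−1/1728 t=2:+1/576 t=3:−1/1728 t=4:+1/69120 = 7/11520
(3j)²=2/143 [(5 4 5; 0 0 0)], sign=-1
Σ_t [3,4]: t=3:−1/17280 t=4:+1/103680 = -1/20736
(3j)²=10/429 [(5 4 5; 1 3 -4)], sign=+1
⇒ 4πI² = 60/169
I = (-1)√(60/169/(4π)) = -0.16808437

-0.168084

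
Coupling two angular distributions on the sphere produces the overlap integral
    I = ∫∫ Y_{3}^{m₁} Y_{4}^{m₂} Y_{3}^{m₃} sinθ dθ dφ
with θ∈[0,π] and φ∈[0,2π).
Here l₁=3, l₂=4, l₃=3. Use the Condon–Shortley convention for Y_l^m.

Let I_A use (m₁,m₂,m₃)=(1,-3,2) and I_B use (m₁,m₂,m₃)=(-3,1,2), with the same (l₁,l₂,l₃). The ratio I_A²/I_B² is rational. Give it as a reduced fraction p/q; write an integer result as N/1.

l's match ⇒ only the (l;m) 3-j factors differ between A and B.
A: triangle coeff Δ(3,4,3) = 1/34650; Σ_t [0,1]: t=0:+1/288 t=1:−1/144 = -1/288; (3j)²=1/99 [(3 4 3; 1 -3 2)], sign=+1
B: triangle coeff Δ(3,4,3) = 1/34650; Σ_t [4,4]: t=4:+1/288 = 1/288; (3j)²=5/231 [(3 4 3; -3 1 2)], sign=-1
I_A²/I_B² = (1/99)/(5/231) = 7/15

7/15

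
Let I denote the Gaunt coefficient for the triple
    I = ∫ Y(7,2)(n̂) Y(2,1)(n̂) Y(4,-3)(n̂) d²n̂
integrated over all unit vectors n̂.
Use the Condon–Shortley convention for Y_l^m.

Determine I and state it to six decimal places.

0.000000

l₃=4 ∉ [5,9] — triangle fails ⇒ I = 0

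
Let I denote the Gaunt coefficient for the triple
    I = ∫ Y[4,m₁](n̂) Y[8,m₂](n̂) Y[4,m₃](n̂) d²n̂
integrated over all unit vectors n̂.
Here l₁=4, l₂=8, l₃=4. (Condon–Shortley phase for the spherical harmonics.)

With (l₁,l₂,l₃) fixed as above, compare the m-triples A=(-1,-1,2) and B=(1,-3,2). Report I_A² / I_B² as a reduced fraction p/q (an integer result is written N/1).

21/55

Same 4,8,4: normalisation and zero-m 3j drop out of the ratio.
A: Δ: 8! 0! 8! / 17! → 1/218790; sum: t=5:−1/1036800 = -1/1036800; 3j²(4 8 4; -1 -1 2) = Δ·Π!·Σ² = 98/12155  (sign -1)
B: Δ: 8! 0! 8! / 17! → 1/218790; sum: t=3:−1/1036800 = -1/1036800; 3j²(4 8 4; 1 -3 2) = Δ·Π!·Σ² = 14/663  (sign -1)
I_A²/I_B² = (98/12155)/(14/663) = 21/55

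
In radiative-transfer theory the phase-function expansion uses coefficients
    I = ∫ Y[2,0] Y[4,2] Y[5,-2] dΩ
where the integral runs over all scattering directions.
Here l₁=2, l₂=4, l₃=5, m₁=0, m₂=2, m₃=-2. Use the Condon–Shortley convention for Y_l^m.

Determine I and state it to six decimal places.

L=11 odd ⇒ parity kills the (l;000) factor ⇒ I = 0

0.000000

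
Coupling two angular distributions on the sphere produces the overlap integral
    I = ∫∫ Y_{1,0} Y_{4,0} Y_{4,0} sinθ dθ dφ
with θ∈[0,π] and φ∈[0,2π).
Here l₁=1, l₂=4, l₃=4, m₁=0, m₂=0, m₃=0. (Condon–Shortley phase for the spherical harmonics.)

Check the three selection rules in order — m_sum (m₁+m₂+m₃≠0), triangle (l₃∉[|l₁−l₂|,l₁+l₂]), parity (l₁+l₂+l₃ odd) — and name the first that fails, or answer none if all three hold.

parity

Σmᵢ = 0  ✓
l₃∈[|l₁−l₂|,l₁+l₂]=[3,5], have l₃=4  ✓
Σlᵢ = 9 ⇒ odd  ✗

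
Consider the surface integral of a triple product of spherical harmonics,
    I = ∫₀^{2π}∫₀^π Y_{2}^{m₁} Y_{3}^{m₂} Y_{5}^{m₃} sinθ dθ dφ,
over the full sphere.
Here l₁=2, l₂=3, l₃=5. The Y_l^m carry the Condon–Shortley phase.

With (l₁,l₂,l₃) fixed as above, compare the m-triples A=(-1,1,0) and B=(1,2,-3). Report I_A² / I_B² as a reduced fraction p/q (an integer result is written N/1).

25/56

Same 2,3,5: normalisation and zero-m 3j drop out of the ratio.
A: Δ: 0! 4! 6! / 11! → 1/2310; sum: t=0:+1/288 = 1/288; 3j²(2 3 5; -1 1 0) = Δ·Π!·Σ² = 5/231  (sign -1)
B: Δ: 0! 4! 6! / 11! → 1/2310; sum: t=0:+1/720 = 1/720; 3j²(2 3 5; 1 2 -3) = Δ·Π!·Σ² = 8/165  (sign +1)
I_A²/I_B² = (5/231)/(8/165) = 25/56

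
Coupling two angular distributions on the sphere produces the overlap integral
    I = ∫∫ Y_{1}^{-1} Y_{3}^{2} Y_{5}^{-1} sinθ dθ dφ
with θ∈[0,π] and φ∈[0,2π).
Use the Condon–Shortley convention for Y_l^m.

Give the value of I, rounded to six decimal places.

0.000000

|1−3|≤5≤1+3 violated ⇒ I = 0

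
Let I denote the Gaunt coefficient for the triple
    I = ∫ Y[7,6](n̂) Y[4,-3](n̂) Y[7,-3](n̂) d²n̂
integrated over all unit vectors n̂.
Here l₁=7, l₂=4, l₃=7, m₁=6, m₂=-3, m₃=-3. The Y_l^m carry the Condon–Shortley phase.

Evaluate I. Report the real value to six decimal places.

m-sum 0 ✓  L=18 even ✓  3≤7≤11 ✓
Π(2lᵢ+1) = 15×9×15 = 2025
triangle coeff Δ(7,4,7) = 1/58198140
Σ_t [0,4]: t=0:+1/17418240 t=1:−1/622080 t=2:+1/230400 t=3:−1/622080 t=4:+1/17418240 = 1/806400
(3j)²=2268/230945 [(7 4 7; 0 0 0)], sign=-1
Σ_t [0,1]: t=0:+1/52254720 t=1:−1/522547200 = 1/58060800
(3j)²=9/646 [(7 4 7; 6 -3 -3)], sign=+1
⇒ 4πI² = 4133430/14919047
I = (-1)√(4133430/14919047/(4π)) = -0.14848406

-0.148484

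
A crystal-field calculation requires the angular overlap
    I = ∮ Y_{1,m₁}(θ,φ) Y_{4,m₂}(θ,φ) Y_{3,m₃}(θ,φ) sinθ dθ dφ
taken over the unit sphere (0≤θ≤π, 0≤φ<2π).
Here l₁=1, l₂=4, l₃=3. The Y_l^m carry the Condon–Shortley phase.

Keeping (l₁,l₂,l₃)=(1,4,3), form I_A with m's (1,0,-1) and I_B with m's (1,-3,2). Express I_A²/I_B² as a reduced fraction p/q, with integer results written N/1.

2/7

l's match ⇒ only the (l;m) 3-j factors differ between A and B.
A: triangle coeff Δ(1,4,3) = 1/252; Σ_t [0,0]: t=0:+1/96 = 1/96; (3j)²=1/42 [(1 4 3; 1 0 -1)], sign=+1
B: triangle coeff Δ(1,4,3) = 1/252; Σ_t [0,0]: t=0:+1/240 = 1/240; (3j)²=1/12 [(1 4 3; 1 -3 2)], sign=-1
I_A²/I_B² = (1/42)/(1/12) = 2/7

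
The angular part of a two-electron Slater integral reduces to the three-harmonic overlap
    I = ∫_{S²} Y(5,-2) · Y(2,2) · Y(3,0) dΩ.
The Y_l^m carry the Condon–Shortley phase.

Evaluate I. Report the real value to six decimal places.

0.141758

m-sum 0 ✓  L=10 even ✓  3≤3≤7 ✓
Π(2lᵢ+1) = 11×5×7 = 385
triangle coeff Δ(5,2,3) = 1/2310
Σ_t [2,2]: t=2:+1/144 = 1/144
(3j)²=10/231 [(5 2 3; 0 0 0)], sign=-1
Σ_t [4,4]: t=4:+1/864 = 1/864
(3j)²=1/66 [(5 2 3; -2 2 0)], sign=-1
⇒ 4πI² = 25/99
I = (+1)√(25/99/(4π)) = 0.14175797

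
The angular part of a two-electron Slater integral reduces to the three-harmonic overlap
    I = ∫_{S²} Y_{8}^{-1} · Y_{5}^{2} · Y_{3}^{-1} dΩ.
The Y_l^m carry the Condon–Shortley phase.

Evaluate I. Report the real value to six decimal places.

-0.149027

m-sum 0 ✓  L=16 even ✓  3≤3≤13 ✓
Π(2lᵢ+1) = 17×11×7 = 1309
triangle coeff Δ(8,5,3) = 1/136136
Σ_t [5,5]: t=5:−1/518400 = -1/518400
(3j)²=56/2431 [(8 5 3; 0 0 0)], sign=+1
Σ_t [7,7]: t=7:−1/1451520 = -1/1451520
(3j)²=45/4862 [(8 5 3; -1 2 -1)], sign=-1
⇒ 4πI² = 8820/31603
I = (-1)√(8820/31603/(4π)) = -0.14902708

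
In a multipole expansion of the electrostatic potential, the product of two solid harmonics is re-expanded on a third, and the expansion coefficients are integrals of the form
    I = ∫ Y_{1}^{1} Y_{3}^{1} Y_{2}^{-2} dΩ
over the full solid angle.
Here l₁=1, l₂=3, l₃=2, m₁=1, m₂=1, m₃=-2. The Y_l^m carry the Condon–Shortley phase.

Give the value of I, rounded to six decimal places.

-0.082589

Checks pass: Σm=0; 6 even; l₃=2∈[2,4].
(2·1+1)(2·3+1)(2·2+1) = 105
Δ: 2! 0! 4! / 7! → 1/105
sum: t=1:−1/4 = -1/4
3j²(1 3 2; 0 0 0) = Δ·Π!·Σ² = 3/35  (sign -1)
sum: t=0:+1/48 = 1/48
3j²(1 3 2; 1 1 -2) = Δ·Π!·Σ² = 1/105  (sign +1)
combine: 4πI² = 105·3/35·1/105 = 3/35
take √, sign -1: I = -0.08258890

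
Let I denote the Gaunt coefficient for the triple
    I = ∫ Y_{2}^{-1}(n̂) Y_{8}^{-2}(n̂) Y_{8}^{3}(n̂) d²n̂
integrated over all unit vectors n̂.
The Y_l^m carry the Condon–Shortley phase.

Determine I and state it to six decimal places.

m-sum 0 ✓  L=18 even ✓  6≤8≤10 ✓
Π(2lᵢ+1) = 5×17×17 = 1445
triangle coeff Δ(2,8,8) = 1/348840
Σ_t [0,2]: t=0:+1/116121600 t=1:−1/25401600 t=2:+1/116121600 = -1/45158400
(3j)²=24/1615 [(2 8 8; 0 0 0)], sign=-1
Σ_t [1,2]: t=1:−1/87091200 t=2:+1/174182400 = -1/174182400
(3j)²=55/7752 [(2 8 8; -1 -2 3)], sign=+1
⇒ 4πI² = 55/361
I = (-1)√(55/361/(4π)) = -0.11010900

-0.110109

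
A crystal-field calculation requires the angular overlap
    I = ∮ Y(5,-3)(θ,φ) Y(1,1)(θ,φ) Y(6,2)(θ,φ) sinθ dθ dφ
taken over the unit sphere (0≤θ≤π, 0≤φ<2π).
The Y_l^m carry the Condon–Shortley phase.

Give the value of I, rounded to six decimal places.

0.100084

Rules hold: Σm=0, L=12 even, 4≤6≤6.
N = 11·3·13 = 429
Δ = 0!·10!·2!/13! = 1/858
Racah Σ t=0..0: t=0:+1/14400 = 1/14400
⇒ 3j(5 1 6; 0 0 0)² = 6/143, sgn +1
Racah Σ t=0..0: t=0:+1/161280 = 1/161280
⇒ 3j(5 1 6; -3 1 2)² = 1/143, sgn +1
4πI² = N·(3j₀)²·(3jₘ)² = 18/143
I = +1·√(0.125874/4π) = 0.10008369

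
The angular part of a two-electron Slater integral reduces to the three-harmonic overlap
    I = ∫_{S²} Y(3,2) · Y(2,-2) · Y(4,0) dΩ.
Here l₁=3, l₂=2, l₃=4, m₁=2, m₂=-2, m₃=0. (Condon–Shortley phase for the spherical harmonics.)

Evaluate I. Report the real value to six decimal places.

0.000000

l₁+l₂+l₃=9 is odd: 3j(l;000)=0 ⇒ I=0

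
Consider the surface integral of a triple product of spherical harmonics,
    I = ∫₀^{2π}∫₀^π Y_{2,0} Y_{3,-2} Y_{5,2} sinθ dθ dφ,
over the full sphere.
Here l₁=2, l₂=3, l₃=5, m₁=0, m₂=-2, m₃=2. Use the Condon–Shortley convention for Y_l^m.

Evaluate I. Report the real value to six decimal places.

m-sum 0 ✓  L=10 even ✓  1≤5≤5 ✓
Π(2lᵢ+1) = 5×7×11 = 385
triangle coeff Δ(2,3,5) = 1/2310
Σ_t [0,0]: t=0:+1/144 = 1/144
(3j)²=10/231 [(2 3 5; 0 0 0)], sign=-1
Σ_t [0,0]: t=0:+1/480 = 1/480
(3j)²=3/110 [(2 3 5; 0 -2 2)], sign=-1
⇒ 4πI² = 5/11
I = (+1)√(5/11/(4π)) = 0.19018827

0.190188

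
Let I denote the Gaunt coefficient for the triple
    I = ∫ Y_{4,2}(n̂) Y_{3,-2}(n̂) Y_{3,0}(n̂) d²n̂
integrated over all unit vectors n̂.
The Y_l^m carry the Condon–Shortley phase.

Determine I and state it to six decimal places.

-0.044418

Checks pass: Σm=0; 10 even; l₃=3∈[1,7].
(2·4+1)(2·3+1)(2·3+1) = 441
Δ: 4! 4! 2! / 11! → 1/34650
sum: t=1:−1/72 t=2:+1/16 t=3:−1/72 = 5/144
3j²(4 3 3; 0 0 0) = Δ·Π!·Σ² = 2/77  (sign -1)
sum: t=0:+1/96 t=1:−1/72 = -1/288
3j²(4 3 3; 2 -2 0) = Δ·Π!·Σ² = 1/462  (sign +1)
combine: 4πI² = 441·2/77·1/462 = 3/121
take √, sign -1: I = -0.04441841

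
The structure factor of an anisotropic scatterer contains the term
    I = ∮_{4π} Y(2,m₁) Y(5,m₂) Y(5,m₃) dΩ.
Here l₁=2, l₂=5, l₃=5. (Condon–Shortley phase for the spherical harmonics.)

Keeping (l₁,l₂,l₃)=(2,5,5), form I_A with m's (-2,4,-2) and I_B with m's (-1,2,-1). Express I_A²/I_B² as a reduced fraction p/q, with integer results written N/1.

12/7

l's match ⇒ only the (l;m) 3-j factors differ between A and B.
A: triangle coeff Δ(2,5,5) = 1/38610; Σ_t [2,2]: t=2:+1/20160 = 1/20160; (3j)²=12/715 [(2 5 5; -2 4 -2)], sign=-1
B: triangle coeff Δ(2,5,5) = 1/38610; Σ_t [1,2]: t=1:−1/2880 t=2:+1/1440 = 1/2880; (3j)²=7/715 [(2 5 5; -1 2 -1)], sign=+1
I_A²/I_B² = (12/715)/(7/715) = 12/7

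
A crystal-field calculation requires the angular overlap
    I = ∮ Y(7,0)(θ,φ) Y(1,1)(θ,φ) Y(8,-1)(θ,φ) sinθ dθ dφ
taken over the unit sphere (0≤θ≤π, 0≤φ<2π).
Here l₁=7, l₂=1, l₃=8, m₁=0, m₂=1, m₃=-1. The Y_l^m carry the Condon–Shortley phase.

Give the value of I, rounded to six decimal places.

-0.183585

m-sum 0 ✓  L=16 even ✓  6≤8≤8 ✓
Π(2lᵢ+1) = 15×3×17 = 765
triangle coeff Δ(7,1,8) = 1/2040
Σ_t [0,0]: t=0:+1/25401600 = 1/25401600
(3j)²=8/255 [(7 1 8; 0 0 0)], sign=+1
Σ_t [0,0]: t=0:+1/50803200 = 1/50803200
(3j)²=3/170 [(7 1 8; 0 1 -1)], sign=-1
⇒ 4πI² = 36/85
I = (-1)√(36/85/(4π)) = -0.18358486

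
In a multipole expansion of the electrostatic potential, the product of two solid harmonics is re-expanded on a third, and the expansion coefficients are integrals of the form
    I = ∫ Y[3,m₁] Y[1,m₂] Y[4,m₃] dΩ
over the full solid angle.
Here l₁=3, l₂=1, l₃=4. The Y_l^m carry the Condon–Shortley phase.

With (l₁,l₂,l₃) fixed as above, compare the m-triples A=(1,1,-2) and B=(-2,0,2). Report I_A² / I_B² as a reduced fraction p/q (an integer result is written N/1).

5/4

Same 3,1,4: normalisation and zero-m 3j drop out of the ratio.
A: Δ: 0! 6! 2! / 9! → 1/252; sum: t=0:+1/96 = 1/96; 3j²(3 1 4; 1 1 -2) = Δ·Π!·Σ² = 5/84  (sign +1)
B: Δ: 0! 6! 2! / 9! → 1/252; sum: t=0:+1/120 = 1/120; 3j²(3 1 4; -2 0 2) = Δ·Π!·Σ² = 1/21  (sign +1)
I_A²/I_B² = (5/84)/(1/21) = 5/4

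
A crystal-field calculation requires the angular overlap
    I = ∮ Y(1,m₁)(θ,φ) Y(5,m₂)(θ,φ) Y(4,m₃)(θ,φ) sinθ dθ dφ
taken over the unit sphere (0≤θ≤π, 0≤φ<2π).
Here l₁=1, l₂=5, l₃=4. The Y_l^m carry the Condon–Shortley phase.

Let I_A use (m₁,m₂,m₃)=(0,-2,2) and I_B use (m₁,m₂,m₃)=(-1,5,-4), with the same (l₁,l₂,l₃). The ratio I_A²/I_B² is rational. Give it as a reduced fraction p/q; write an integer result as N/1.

7/15

l's match ⇒ only the (l;m) 3-j factors differ between A and B.
A: triangle coeff Δ(1,5,4) = 1/495; Σ_t [1,1]: t=1:−1/1440 = -1/1440; (3j)²=7/165 [(1 5 4; 0 -2 2)], sign=-1
B: triangle coeff Δ(1,5,4) = 1/495; Σ_t [2,2]: t=2:+1/80640 = 1/80640; (3j)²=1/11 [(1 5 4; -1 5 -4)], sign=+1
I_A²/I_B² = (7/165)/(1/11) = 7/15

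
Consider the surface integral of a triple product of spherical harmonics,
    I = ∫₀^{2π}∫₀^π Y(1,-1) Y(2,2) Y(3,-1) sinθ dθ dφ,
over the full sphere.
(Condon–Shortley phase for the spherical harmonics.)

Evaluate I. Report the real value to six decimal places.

-0.082589

Rules hold: Σm=0, L=6 even, 1≤3≤3.
N = 3·5·7 = 105
Δ = 0!·2!·4!/7! = 1/105
Racah Σ t=0..0: t=0:+1/4 = 1/4
⇒ 3j(1 2 3; 0 0 0)² = 3/35, sgn -1
Racah Σ t=0..0: t=0:+1/48 = 1/48
⇒ 3j(1 2 3; -1 2 -1)² = 1/105, sgn +1
4πI² = N·(3j₀)²·(3jₘ)² = 3/35
I = -1·√(0.0857143/4π) = -0.08258890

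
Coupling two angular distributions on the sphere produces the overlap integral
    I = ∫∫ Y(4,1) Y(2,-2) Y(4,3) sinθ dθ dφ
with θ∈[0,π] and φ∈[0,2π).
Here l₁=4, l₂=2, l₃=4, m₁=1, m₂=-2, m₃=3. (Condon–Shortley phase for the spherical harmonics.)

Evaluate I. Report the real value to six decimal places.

1 − 2 + 3 = 2 ≠ 0: azimuthal integral kills it; I = 0

0.000000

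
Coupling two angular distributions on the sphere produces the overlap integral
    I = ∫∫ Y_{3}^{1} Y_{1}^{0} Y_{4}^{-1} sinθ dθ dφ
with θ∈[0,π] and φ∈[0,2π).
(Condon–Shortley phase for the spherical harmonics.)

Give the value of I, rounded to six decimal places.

-0.238414

m-sum 0 ✓  L=8 even ✓  2≤4≤4 ✓
Π(2lᵢ+1) = 7×3×9 = 189
triangle coeff Δ(3,1,4) = 1/252
Σ_t [0,0]: t=0:+1/36 = 1/36
(3j)²=4/63 [(3 1 4; 0 0 0)], sign=+1
Σ_t [0,0]: t=0:+1/48 = 1/48
(3j)²=5/84 [(3 1 4; 1 0 -1)], sign=-1
⇒ 4πI² = 5/7
I = (-1)√(5/7/(4π)) = -0.23841361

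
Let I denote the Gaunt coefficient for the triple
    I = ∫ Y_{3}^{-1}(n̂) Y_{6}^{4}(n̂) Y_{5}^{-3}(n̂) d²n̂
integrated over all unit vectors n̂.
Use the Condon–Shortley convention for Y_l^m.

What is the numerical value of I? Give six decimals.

Checks pass: Σm=0; 14 even; l₃=5∈[3,9].
(2·3+1)(2·6+1)(2·5+1) = 1001
Δ: 4! 2! 8! / 15! → 1/675675
sum: t=1:−1/8640 t=2:+1/2304 t=3:−1/8640 = 7/34560
3j²(3 6 5; 0 0 0) = Δ·Π!·Σ² = 7/429  (sign -1)
sum: t=2:+1/322560 t=3:−1/30240 t=4:+1/69120 = -1/64512
3j²(3 6 5; -1 4 -3) = Δ·Π!·Σ² = 10/1001  (sign -1)
combine: 4πI² = 1001·7/429·10/1001 = 70/429
take √, sign +1: I = 0.11395029

0.113950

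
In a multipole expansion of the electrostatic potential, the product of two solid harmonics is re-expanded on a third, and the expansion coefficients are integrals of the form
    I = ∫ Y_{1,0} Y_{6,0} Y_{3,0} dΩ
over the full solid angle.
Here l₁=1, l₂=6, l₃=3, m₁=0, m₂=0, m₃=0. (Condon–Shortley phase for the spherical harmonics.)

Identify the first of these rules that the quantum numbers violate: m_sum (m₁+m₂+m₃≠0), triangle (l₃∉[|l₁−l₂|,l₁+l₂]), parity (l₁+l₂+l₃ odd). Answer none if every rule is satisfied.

m₁+m₂+m₃ = 0 + 0 + 0 = 0  ✓
triangle: |1−6|=5 ≤ l₃=3 ≤ 1+6=7  ✗
parity: l₁+l₂+l₃ = 10 is even

triangle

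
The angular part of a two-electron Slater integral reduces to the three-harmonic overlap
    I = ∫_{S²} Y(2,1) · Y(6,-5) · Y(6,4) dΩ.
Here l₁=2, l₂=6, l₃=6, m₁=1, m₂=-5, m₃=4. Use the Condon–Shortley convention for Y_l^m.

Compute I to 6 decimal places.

-0.197649

Checks pass: Σm=0; 14 even; l₃=6∈[4,8].
(2·2+1)(2·6+1)(2·6+1) = 845
Δ: 2! 2! 10! / 15! → 1/90090
sum: t=0:+1/69120 t=1:−1/14400 t=2:+1/69120 = -7/172800
3j²(2 6 6; 0 0 0) = Δ·Π!·Σ² = 14/715  (sign -1)
sum: t=0:+1/725760 t=1:−1/7257600 = 1/806400
3j²(2 6 6; 1 -5 4) = Δ·Π!·Σ² = 27/910  (sign +1)
combine: 4πI² = 845·14/715·27/910 = 27/55
take √, sign -1: I = -0.19764945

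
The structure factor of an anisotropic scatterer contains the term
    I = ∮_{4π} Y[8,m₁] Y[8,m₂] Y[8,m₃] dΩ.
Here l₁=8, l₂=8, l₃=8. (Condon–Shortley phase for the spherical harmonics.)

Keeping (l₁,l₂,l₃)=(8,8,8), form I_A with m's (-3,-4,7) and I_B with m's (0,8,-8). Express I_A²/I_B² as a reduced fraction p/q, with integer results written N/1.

l's match ⇒ only the (l;m) 3-j factors differ between A and B.
A: triangle coeff Δ(8,8,8) = 1/236637794250; Σ_t [3,4]: t=3:−1/146313216000 t=4:+1/117050572800 = 1/585252864000; (3j)²=33/37145 [(8 8 8; -3 -4 7)], sign=-1
B: triangle coeff Δ(8,8,8) = 1/236637794250; Σ_t [8,8]: t=8:+1/65548320768000 = 1/65548320768000; (3j)²=26/37145 [(8 8 8; 0 8 -8)], sign=+1
I_A²/I_B² = (33/37145)/(26/37145) = 33/26

33/26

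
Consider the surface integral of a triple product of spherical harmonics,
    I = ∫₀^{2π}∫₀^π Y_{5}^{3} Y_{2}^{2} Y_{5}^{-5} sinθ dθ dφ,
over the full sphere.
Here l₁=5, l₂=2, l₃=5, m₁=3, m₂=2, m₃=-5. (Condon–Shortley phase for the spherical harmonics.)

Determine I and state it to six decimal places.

0.088588

m-sum 0 ✓  L=12 even ✓  3≤5≤7 ✓
Π(2lᵢ+1) = 11×5×11 = 605
triangle coeff Δ(5,2,5) = 1/38610
Σ_t [0,2]: t=0:+1/2880 t=1:−1/576 t=2:+1/2880 = -1/960
(3j)²=10/429 [(5 2 5; 0 0 0)], sign=+1
Σ_t [2,2]: t=2:+1/161280 = 1/161280
(3j)²=1/143 [(5 2 5; 3 2 -5)], sign=+1
⇒ 4πI² = 50/507
I = (+1)√(50/507/(4π)) = 0.08858824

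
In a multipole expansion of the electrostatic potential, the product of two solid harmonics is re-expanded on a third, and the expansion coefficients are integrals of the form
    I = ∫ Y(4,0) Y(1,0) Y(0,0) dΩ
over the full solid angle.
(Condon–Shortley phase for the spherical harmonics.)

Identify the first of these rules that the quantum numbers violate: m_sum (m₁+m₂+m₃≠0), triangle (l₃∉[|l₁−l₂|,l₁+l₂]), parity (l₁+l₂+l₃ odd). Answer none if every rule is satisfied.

triangle

Σmᵢ = 0  ✓
l₃∈[|l₁−l₂|,l₁+l₂]=[3,5], have l₃=0  ✗
Σlᵢ = 5 ⇒ odd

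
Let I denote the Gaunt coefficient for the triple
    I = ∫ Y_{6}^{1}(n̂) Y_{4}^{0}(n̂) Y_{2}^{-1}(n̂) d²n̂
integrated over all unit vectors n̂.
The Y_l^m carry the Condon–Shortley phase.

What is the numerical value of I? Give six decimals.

Rules hold: Σm=0, L=12 even, 2≤2≤10.
N = 13·9·5 = 585
Δ = 8!·4!·0!/13! = 1/6435
Racah Σ t=4..4: t=4:+1/2304 = 1/2304
⇒ 3j(6 4 2; 0 0 0)² = 5/143, sgn +1
Racah Σ t=4..4: t=4:+1/3456 = 1/3456
⇒ 3j(6 4 2; 1 0 -1)² = 35/1287, sgn -1
4πI² = N·(3j₀)²·(3jₘ)² = 875/1573
I = -1·√(0.556262/4π) = -0.21039467

-0.210395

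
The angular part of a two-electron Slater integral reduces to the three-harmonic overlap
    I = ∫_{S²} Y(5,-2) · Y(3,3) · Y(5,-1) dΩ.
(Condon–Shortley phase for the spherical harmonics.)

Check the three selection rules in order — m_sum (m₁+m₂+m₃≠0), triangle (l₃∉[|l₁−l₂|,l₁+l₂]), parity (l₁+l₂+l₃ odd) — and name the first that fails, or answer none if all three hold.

parity

m₁+m₂+m₃ = -2 + 3 − 1 = 0  ✓
triangle: |5−3|=2 ≤ l₃=5 ≤ 5+3=8  ✓
parity: l₁+l₂+l₃ = 13 is odd  ✗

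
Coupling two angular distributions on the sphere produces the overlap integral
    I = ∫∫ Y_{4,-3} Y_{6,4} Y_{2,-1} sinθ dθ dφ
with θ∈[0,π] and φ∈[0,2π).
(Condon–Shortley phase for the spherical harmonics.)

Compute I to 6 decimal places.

Rules hold: Σm=0, L=12 even, 2≤2≤10.
N = 9·13·5 = 585
Δ = 8!·0!·4!/13! = 1/6435
Racah Σ t=4..4: t=4:+1/2304 = 1/2304
⇒ 3j(4 6 2; 0 0 0)² = 5/143, sgn +1
Racah Σ t=7..7: t=7:−1/30240 = -1/30240
⇒ 3j(4 6 2; -3 4 -1)² = 16/429, sgn +1
4πI² = N·(3j₀)²·(3jₘ)² = 1200/1573
I = +1·√(0.762873/4π) = 0.24638901

0.246389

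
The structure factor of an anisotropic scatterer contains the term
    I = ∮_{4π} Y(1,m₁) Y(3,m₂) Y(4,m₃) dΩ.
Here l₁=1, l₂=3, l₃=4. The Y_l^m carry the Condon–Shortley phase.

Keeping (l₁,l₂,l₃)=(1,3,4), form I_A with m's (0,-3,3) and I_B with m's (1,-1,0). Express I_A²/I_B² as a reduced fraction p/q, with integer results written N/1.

7/6

l's match ⇒ only the (l;m) 3-j factors differ between A and B.
A: triangle coeff Δ(1,3,4) = 1/252; Σ_t [0,0]: t=0:+1/720 = 1/720; (3j)²=1/36 [(1 3 4; 0 -3 3)], sign=-1
B: triangle coeff Δ(1,3,4) = 1/252; Σ_t [0,0]: t=0:+1/96 = 1/96; (3j)²=1/42 [(1 3 4; 1 -1 0)], sign=+1
I_A²/I_B² = (1/36)/(1/42) = 7/6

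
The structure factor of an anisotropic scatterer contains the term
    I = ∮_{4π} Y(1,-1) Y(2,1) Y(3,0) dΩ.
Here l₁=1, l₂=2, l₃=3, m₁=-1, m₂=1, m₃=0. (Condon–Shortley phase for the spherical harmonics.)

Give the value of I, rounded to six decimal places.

Rules hold: Σm=0, L=6 even, 1≤3≤3.
N = 3·5·7 = 105
Δ = 0!·2!·4!/7! = 1/105
Racah Σ t=0..0: t=0:+1/4 = 1/4
⇒ 3j(1 2 3; 0 0 0)² = 3/35, sgn -1
Racah Σ t=0..0: t=0:+1/12 = 1/12
⇒ 3j(1 2 3; -1 1 0)² = 1/35, sgn -1
4πI² = N·(3j₀)²·(3jₘ)² = 9/35
I = +1·√(0.257143/4π) = 0.14304817

0.143048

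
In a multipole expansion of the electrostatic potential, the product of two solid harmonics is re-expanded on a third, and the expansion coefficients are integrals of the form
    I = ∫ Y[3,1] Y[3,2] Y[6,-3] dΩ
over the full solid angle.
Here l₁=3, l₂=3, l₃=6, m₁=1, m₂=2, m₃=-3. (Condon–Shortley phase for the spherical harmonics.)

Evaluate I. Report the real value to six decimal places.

m-sum 0 ✓  L=12 even ✓  0≤6≤6 ✓
Π(2lᵢ+1) = 7×7×13 = 637
triangle coeff Δ(3,3,6) = 1/12012
Σ_t [0,0]: t=0:+1/1296 = 1/1296
(3j)²=100/3003 [(3 3 6; 0 0 0)], sign=+1
Σ_t [0,0]: t=0:+1/5760 = 1/5760
(3j)²=9/286 [(3 3 6; 1 2 -3)], sign=-1
⇒ 4πI² = 1050/1573
I = (-1)√(1050/1573/(4π)) = -0.23047581

-0.230476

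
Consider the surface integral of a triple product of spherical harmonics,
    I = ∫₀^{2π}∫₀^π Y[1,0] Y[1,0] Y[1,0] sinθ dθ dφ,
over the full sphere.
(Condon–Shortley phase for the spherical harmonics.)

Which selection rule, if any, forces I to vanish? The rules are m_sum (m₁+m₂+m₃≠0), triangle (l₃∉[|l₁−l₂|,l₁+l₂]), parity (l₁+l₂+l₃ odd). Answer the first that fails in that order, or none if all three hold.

azimuthal sum: 0 + 0 + 0 = 0  ✓
0 ≤ 1 ≤ 2 (triangle on l)  ✓
L = 1 + 1 + 1 = 3 (odd)  ✗

parity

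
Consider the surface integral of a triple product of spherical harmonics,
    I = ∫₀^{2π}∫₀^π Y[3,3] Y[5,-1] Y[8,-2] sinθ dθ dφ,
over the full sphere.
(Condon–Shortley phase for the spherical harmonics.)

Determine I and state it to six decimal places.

Rules hold: Σm=0, L=16 even, 2≤8≤8.
N = 7·11·17 = 1309
Δ = 0!·6!·10!/17! = 1/136136
Racah Σ t=0..0: t=0:+1/518400 = 1/518400
⇒ 3j(3 5 8; 0 0 0)² = 56/2431, sgn +1
Racah Σ t=0..0: t=0:+1/12441600 = 1/12441600
⇒ 3j(3 5 8; 3 -1 -2)² = 15/9724, sgn +1
4πI² = N·(3j₀)²·(3jₘ)² = 1470/31603
I = +1·√(0.0465146/4π) = 0.06084005

0.060840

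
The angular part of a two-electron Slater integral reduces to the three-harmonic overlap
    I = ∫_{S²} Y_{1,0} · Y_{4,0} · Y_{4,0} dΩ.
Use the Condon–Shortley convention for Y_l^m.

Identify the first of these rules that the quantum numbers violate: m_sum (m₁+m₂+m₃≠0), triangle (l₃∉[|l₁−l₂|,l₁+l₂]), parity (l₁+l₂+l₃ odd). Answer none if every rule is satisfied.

Σmᵢ = 0  ✓
l₃∈[|l₁−l₂|,l₁+l₂]=[3,5], have l₃=4  ✓
Σlᵢ = 9 ⇒ odd  ✗

parity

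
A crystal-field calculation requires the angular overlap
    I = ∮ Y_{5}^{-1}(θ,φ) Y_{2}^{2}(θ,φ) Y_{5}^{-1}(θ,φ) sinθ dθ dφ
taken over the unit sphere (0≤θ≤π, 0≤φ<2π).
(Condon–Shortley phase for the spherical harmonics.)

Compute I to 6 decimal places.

Rules hold: Σm=0, L=12 even, 3≤5≤7.
N = 11·5·11 = 605
Δ = 2!·8!·2!/13! = 1/38610
Racah Σ t=0..2: t=0:+1/2880 t=1:−1/576 t=2:+1/2880 = -1/960
⇒ 3j(5 2 5; 0 0 0)² = 10/429, sgn +1
Racah Σ t=2..2: t=2:+1/2304 = 1/2304
⇒ 3j(5 2 5; -1 2 -1)² = 5/143, sgn +1
4πI² = N·(3j₀)²·(3jₘ)² = 250/507
I = +1·√(0.493097/4π) = 0.19808933

0.198089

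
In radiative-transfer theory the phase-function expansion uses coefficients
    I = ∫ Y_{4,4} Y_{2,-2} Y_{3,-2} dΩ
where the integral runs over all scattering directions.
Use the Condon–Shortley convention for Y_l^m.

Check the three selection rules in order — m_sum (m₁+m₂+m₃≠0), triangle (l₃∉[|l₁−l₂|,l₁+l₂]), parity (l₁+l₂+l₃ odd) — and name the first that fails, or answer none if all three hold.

parity

m₁+m₂+m₃ = 4 − 2 − 2 = 0  ✓
triangle: |4−2|=2 ≤ l₃=3 ≤ 4+2=6  ✓
parity: l₁+l₂+l₃ = 9 is odd  ✗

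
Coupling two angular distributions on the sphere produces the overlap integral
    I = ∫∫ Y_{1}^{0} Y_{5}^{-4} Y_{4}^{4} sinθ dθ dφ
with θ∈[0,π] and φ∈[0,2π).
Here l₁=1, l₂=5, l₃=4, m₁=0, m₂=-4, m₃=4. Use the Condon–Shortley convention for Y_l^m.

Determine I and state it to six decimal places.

0.147319

Rules hold: Σm=0, L=10 even, 4≤4≤6.
N = 3·11·9 = 297
Δ = 2!·0!·8!/11! = 1/495
Racah Σ t=1..1: t=1:−1/576 = -1/576
⇒ 3j(1 5 4; 0 0 0)² = 5/99, sgn -1
Racah Σ t=1..1: t=1:−1/40320 = -1/40320
⇒ 3j(1 5 4; 0 -4 4)² = 1/55, sgn -1
4πI² = N·(3j₀)²·(3jₘ)² = 3/11
I = +1·√(0.272727/4π) = 0.14731920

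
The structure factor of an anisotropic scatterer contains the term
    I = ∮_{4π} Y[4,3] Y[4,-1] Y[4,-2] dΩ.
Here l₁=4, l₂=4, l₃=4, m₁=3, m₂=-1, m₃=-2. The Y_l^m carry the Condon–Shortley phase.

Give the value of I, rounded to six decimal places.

-0.063661

m-sum 0 ✓  L=12 even ✓  0≤4≤8 ✓
Π(2lᵢ+1) = 9×9×9 = 729
triangle coeff Δ(4,4,4) = 1/450450
Σ_t [0,4]: t=0:+1/13824 t=1:−1/216 t=2:+1/64 t=3:−1/216 t=4:+1/13824 = 5/768
(3j)²=18/1001 [(4 4 4; 0 0 0)], sign=+1
Σ_t [0,1]: t=0:+1/864 t=1:−1/576 = -1/1728
(3j)²=5/1287 [(4 4 4; 3 -1 -2)], sign=-1
⇒ 4πI² = 7290/143143
I = (-1)√(7290/143143/(4π)) = -0.06366105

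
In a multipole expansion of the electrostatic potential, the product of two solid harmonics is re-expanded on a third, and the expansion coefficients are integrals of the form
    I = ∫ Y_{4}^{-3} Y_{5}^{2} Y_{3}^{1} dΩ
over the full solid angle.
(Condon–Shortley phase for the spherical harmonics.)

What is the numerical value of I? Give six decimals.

-0.171363

Checks pass: Σm=0; 12 even; l₃=3∈[1,9].
(2·4+1)(2·5+1)(2·3+1) = 693
Δ: 6! 2! 4! / 13! → 1/180180
sum: t=2:+1/576 t=3:−1/144 t=4:+1/576 = -1/288
3j²(4 5 3; 0 0 0) = Δ·Π!·Σ² = 20/1001  (sign +1)
sum: t=5:−1/960 t=6:+1/4320 = -7/8640
3j²(4 5 3; -3 2 1) = Δ·Π!·Σ² = 343/12870  (sign -1)
combine: 4πI² = 693·20/1001·343/12870 = 686/1859
take √, sign -1: I = -0.17136315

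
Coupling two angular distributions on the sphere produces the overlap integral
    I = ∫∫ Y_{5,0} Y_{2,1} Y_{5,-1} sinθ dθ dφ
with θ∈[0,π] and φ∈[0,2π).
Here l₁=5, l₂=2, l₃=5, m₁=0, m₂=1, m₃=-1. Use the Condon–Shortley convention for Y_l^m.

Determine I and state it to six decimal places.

Checks pass: Σm=0; 12 even; l₃=5∈[3,7].
(2·5+1)(2·2+1)(2·5+1) = 605
Δ: 2! 8! 2! / 13! → 1/38610
sum: t=0:+1/2880 t=1:−1/576 t=2:+1/2880 = -1/960
3j²(5 2 5; 0 0 0) = Δ·Π!·Σ² = 10/429  (sign +1)
sum: t=1:−1/1152 t=2:+1/1440 = -1/5760
3j²(5 2 5; 0 1 -1) = Δ·Π!·Σ² = 1/858  (sign -1)
combine: 4πI² = 605·10/429·1/858 = 25/1521
take √, sign -1: I = -0.03616600

-0.036166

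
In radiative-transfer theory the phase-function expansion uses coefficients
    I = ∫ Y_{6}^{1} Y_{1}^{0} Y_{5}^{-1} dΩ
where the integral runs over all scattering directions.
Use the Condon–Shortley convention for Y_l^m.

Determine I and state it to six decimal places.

-0.241725

Checks pass: Σm=0; 12 even; l₃=5∈[5,7].
(2·6+1)(2·1+1)(2·5+1) = 429
Δ: 2! 10! 0! / 13! → 1/858
sum: t=1:−1/14400 = -1/14400
3j²(6 1 5; 0 0 0) = Δ·Π!·Σ² = 6/143  (sign +1)
sum: t=1:−1/17280 = -1/17280
3j²(6 1 5; 1 0 -1) = Δ·Π!·Σ² = 35/858  (sign -1)
combine: 4πI² = 429·6/143·35/858 = 105/143
take √, sign -1: I = -0.24172507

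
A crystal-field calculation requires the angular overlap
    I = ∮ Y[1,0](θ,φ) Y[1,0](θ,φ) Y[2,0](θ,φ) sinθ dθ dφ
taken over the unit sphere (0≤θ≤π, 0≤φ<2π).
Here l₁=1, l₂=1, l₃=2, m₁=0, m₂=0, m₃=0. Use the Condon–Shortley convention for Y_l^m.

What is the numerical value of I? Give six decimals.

Rules hold: Σm=0, L=4 even, 0≤2≤2.
N = 3·3·5 = 45
Δ = 0!·2!·2!/5! = 1/30
Racah Σ t=0..0: t=0:+1/1 = 1/1
⇒ 3j(1 1 2; 0 0 0)² = 2/15, sgn +1
(m-triple is (0,0,0) — same symbol as above.)
4πI² = N·(3j₀)²·(3jₘ)² = 4/5
I = +1·√(0.8/4π) = 0.25231325

0.252313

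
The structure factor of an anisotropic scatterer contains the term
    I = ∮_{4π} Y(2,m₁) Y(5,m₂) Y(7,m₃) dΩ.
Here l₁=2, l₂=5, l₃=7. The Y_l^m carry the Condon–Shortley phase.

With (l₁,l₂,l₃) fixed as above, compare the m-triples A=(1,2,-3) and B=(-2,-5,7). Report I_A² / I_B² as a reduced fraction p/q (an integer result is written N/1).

Shared (l₁,l₂,l₃)=(2,5,7): N and (l;000)² cancel in I_A²/I_B².
A: Δ = 0!·4!·10!/15! = 1/15015; Racah Σ t=0..0: t=0:+1/181440 = 1/181440; ⇒ 3j(2 5 7; 1 2 -3)² = 32/1001, sgn +1
B: Δ = 0!·4!·10!/15! = 1/15015; Racah Σ t=0..0: t=0:+1/87091200 = 1/87091200; ⇒ 3j(2 5 7; -2 -5 7)² = 1/15, sgn +1
I_A²/I_B² = (32/1001)/(1/15) = 480/1001

480/1001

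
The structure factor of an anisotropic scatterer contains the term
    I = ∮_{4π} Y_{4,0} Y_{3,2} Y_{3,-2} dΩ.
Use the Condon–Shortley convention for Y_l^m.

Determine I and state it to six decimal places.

Rules hold: Σm=0, L=10 even, 1≤3≤7.
N = 9·7·7 = 441
Δ = 4!·4!·2!/11! = 1/34650
Racah Σ t=1..3: t=1:−1/72 t=2:+1/16 t=3:−1/72 = 5/144
⇒ 3j(4 3 3; 0 0 0)² = 2/77, sgn -1
Racah Σ t=3..4: t=3:−1/72 t=4:+1/576 = -7/576
⇒ 3j(4 3 3; 0 2 -2)² = 7/198, sgn +1
4πI² = N·(3j₀)²·(3jₘ)² = 49/121
I = -1·√(0.404959/4π) = -0.17951487

-0.179515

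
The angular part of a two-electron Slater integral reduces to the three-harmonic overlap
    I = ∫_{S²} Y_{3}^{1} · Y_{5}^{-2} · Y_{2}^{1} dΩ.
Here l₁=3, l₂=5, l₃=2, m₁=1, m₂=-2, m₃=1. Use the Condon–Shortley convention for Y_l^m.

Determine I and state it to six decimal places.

m-sum 0 ✓  L=10 even ✓  2≤2≤8 ✓
Π(2lᵢ+1) = 7×11×5 = 385
triangle coeff Δ(3,5,2) = 1/2310
Σ_t [3,3]: t=3:−1/144 = -1/144
(3j)²=10/231 [(3 5 2; 0 0 0)], sign=-1
Σ_t [2,2]: t=2:+1/288 = 1/288
(3j)²=1/22 [(3 5 2; 1 -2 1)], sign=-1
⇒ 4πI² = 25/33
I = (+1)√(25/33/(4π)) = 0.24553200

0.245532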